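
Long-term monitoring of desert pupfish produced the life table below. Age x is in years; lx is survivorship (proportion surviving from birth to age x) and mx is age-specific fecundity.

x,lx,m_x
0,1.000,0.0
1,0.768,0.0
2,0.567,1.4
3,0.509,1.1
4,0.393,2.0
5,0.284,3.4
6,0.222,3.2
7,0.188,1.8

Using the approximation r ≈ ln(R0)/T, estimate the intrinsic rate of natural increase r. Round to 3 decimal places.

0.331

R0 = Σ lx·mx = 0 + 0 + 0.7938 + 0.5599 + 0.786 + 0.9656 + 0.7104 + 0.3384 = 4.1541
Σ x·lx·mx = 17.8705; T = 17.8705/4.1541 = 4.30189…
r ≈ ln(R0)/T = ln(4.1541)/4.30189… = 0.33104… → 0.331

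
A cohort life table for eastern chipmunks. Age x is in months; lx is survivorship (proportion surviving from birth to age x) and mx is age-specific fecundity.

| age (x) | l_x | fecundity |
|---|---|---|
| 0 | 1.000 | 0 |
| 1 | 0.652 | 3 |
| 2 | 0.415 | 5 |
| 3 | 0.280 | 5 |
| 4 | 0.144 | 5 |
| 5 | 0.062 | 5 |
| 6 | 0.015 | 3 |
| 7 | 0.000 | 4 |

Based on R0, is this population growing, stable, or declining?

R0 = Σ lx·mx = 0 + 1.956 + 2.075 + 1.4 + 0.72 + 0.31 + 0.045 + 0 = 6.506
R0 > 1, so the population is growing.

growing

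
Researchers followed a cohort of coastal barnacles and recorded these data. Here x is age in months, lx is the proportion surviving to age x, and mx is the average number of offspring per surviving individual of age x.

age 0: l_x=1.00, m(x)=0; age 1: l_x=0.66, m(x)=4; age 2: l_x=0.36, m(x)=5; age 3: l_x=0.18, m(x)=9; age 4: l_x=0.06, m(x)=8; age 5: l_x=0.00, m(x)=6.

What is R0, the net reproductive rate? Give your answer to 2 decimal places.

6.54

lx·mx by age: 0, 2.64, 1.8, 1.62, 0.48, 0
R0 = Σ lx·mx = 6.54 → 6.54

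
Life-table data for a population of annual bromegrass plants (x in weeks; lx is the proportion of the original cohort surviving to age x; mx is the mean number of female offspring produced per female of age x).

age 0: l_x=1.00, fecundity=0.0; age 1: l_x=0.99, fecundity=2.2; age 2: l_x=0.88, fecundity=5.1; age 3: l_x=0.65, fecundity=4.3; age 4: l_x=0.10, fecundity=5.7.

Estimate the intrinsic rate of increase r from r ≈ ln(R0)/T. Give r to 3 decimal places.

R0 = Σ lx·mx = 0 + 2.178 + 4.488 + 2.795 + 0.57 = 10.031
Σ x·lx·mx = 21.819; T = 21.819/10.031 = 2.17516…
r ≈ ln(R0)/T = ln(10.031)/2.17516… = 1.06001… → 1.060

1.060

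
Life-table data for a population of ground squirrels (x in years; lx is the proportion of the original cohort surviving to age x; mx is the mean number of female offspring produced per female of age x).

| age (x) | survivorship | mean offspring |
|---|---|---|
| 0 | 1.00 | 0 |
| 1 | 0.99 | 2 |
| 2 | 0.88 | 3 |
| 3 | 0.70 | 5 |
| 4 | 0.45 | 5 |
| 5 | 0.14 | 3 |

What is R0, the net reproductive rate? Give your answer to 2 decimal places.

lx·mx by age: 0, 1.98, 2.64, 3.5, 2.25, 0.42
R0 = Σ lx·mx = 10.79 → 10.79

10.79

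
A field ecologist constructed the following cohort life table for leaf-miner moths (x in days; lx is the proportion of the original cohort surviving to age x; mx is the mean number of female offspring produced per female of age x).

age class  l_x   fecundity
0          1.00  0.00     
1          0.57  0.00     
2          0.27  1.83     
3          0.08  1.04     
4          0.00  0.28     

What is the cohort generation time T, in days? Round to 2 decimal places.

2.14

lx·mx: 0, 0, 0.4941, 0.0832, 0 → R0 = 0.5773
x·lx·mx: 0, 0, 0.9882, 0.2496, 0 → Σ = 1.2378
T = 1.2378 / 0.5773 = 2.144119… → 2.14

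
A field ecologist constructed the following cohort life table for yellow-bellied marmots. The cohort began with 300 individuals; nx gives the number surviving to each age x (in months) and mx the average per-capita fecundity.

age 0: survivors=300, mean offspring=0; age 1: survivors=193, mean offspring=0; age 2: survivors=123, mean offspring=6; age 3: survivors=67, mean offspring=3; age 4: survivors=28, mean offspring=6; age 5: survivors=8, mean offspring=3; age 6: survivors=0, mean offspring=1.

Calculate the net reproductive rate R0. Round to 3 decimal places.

3.770

lx = nx/n0 = nx/300: 1, 0.64333…, 0.41, 0.22333…, 0.09333…, 0.02667…, 0
lx·mx by age: 0, 0, 2.46, 0.67…, 0.56…, 0.08…, 0
R0 = Σ lx·mx = 3.77… → 3.770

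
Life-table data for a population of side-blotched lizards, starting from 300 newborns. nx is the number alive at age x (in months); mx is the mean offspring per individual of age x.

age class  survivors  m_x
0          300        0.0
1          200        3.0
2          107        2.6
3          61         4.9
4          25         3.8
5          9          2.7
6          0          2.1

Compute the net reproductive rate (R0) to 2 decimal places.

4.32

lx = nx/n0 = nx/300: 1, 0.66667…, 0.35667…, 0.20333…, 0.08333…, 0.03, 0
lx·mx by age: 0, 2…, 0.927333…, 0.996333…, 0.316667…, 0.081, 0
R0 = Σ lx·mx = 4.321333… → 4.32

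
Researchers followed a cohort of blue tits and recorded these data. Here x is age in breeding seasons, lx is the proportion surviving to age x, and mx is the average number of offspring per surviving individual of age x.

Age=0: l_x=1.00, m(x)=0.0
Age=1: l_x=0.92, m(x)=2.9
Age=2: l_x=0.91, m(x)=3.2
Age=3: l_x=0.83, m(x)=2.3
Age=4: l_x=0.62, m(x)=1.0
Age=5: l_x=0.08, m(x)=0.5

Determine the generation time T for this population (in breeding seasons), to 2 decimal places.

2.07

lx·mx: 0, 2.668, 2.912, 1.909, 0.62, 0.04 → R0 = 8.149
x·lx·mx: 0, 2.668, 5.824, 5.727, 2.48, 0.2 → Σ = 16.899
T = 16.899 / 8.149 = 2.073751… → 2.07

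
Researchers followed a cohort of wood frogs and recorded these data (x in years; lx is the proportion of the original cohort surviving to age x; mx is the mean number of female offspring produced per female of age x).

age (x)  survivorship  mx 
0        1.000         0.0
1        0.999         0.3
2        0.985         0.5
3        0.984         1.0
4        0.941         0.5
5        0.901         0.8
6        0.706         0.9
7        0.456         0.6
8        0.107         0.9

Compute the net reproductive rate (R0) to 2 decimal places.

3.97

lx·mx by age: 0, 0.2997, 0.4925, 0.984, 0.4705, 0.7208, 0.6354, 0.2736, 0.0963
R0 = Σ lx·mx = 3.9728 → 3.97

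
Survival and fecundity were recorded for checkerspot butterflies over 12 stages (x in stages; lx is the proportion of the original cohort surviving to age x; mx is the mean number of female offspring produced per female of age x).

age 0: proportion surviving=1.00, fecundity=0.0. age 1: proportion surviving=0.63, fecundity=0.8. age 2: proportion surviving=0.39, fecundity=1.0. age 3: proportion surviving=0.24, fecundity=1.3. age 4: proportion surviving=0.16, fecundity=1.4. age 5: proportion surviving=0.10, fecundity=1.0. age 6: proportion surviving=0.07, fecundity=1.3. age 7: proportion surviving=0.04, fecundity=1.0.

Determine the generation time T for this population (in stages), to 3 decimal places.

2.674

lx·mx: 0, 0.504, 0.39, 0.312, 0.224, 0.1, 0.091, 0.04 → R0 = 1.661
x·lx·mx: 0, 0.504, 0.78, 0.936, 0.896, 0.5, 0.546, 0.28 → Σ = 4.442
T = 4.442 / 1.661 = 2.674293… → 2.674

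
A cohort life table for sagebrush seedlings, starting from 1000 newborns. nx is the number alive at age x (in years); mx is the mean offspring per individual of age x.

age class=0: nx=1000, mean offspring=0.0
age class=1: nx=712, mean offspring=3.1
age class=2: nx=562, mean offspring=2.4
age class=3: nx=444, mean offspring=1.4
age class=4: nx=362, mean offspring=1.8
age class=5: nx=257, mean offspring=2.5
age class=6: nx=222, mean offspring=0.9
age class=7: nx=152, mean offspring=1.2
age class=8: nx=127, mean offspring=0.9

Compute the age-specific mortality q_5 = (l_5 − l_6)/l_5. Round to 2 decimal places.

lx = nx/n0 = nx/1000: 1, 0.712, 0.562, 0.444, 0.362, 0.257, 0.222, 0.152, 0.127
q_5 = (l_5 − l_6) / l_5 = (0.257 − 0.222) / 0.257
     = 0.035 / 0.257 = 0.136187… → 0.14

0.14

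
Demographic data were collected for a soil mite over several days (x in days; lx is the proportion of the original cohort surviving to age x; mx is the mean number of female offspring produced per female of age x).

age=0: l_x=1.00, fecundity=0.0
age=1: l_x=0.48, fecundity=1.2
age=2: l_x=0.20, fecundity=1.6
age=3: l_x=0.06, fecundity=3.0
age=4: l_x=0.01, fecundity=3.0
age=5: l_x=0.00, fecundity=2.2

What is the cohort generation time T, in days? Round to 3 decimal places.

lx·mx: 0, 0.576, 0.32, 0.18, 0.03, 0 → R0 = 1.106
x·lx·mx: 0, 0.576, 0.64, 0.54, 0.12, 0 → Σ = 1.876
T = 1.876 / 1.106 = 1.696203… → 1.696

1.696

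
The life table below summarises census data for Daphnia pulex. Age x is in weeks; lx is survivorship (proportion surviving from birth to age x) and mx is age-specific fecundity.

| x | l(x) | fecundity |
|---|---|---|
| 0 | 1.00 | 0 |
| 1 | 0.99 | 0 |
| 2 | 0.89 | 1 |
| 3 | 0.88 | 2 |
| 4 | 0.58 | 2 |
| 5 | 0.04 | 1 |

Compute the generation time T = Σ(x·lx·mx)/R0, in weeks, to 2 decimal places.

lx·mx: 0, 0, 0.89, 1.76, 1.16, 0.04 → R0 = 3.85
x·lx·mx: 0, 0, 1.78, 5.28, 4.64, 0.2 → Σ = 11.9
T = 11.9 / 3.85 = 3.090909… → 3.09

3.09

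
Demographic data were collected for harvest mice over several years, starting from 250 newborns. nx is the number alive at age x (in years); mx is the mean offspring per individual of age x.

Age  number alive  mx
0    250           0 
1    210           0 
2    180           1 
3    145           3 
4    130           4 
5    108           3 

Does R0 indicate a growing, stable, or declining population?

growing

lx = nx/n0 = nx/250: 1, 0.84, 0.72, 0.58, 0.52, 0.432
R0 = Σ lx·mx = 0 + 0 + 0.72 + 1.74 + 2.08 + 1.296 = 5.836
R0 > 1, so the population is growing.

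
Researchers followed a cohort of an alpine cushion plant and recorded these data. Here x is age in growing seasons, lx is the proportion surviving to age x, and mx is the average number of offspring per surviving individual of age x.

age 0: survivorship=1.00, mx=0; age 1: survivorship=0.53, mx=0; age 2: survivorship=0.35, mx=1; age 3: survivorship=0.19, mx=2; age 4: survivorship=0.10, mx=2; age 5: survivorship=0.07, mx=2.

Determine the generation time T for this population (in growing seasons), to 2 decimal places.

3.12

lx·mx: 0, 0, 0.35, 0.38, 0.2, 0.14 → R0 = 1.07
x·lx·mx: 0, 0, 0.7, 1.14, 0.8, 0.7 → Σ = 3.34
T = 3.34 / 1.07 = 3.121495… → 3.12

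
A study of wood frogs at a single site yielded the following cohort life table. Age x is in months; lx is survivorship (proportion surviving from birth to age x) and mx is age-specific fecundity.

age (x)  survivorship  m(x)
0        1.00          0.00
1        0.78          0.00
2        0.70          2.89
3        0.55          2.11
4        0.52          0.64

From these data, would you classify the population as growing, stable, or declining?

growing

R0 = Σ lx·mx = 0 + 0 + 2.023 + 1.1605 + 0.3328 = 3.5163
R0 > 1, so the population is growing.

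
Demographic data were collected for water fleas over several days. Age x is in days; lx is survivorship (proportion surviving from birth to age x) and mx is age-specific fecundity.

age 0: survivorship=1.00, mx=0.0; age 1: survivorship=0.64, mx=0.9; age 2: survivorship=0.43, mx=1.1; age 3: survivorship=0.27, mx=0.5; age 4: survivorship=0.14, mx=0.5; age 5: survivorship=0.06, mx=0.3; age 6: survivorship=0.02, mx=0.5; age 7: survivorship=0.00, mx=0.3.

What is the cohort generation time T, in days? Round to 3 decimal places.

1.839

lx·mx: 0, 0.576, 0.473, 0.135, 0.07, 0.018, 0.01, 0 → R0 = 1.282
x·lx·mx: 0, 0.576, 0.946, 0.405, 0.28, 0.09, 0.06, 0 → Σ = 2.357
T = 2.357 / 1.282 = 1.838534… → 1.839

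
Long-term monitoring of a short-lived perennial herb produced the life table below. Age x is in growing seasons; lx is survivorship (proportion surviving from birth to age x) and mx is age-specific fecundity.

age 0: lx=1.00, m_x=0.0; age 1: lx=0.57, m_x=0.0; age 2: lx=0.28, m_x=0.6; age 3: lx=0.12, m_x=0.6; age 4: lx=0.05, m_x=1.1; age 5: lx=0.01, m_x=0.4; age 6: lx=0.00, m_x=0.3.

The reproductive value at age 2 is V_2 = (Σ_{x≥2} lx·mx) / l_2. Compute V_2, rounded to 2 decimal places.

lx·mx for x ≥ 2: 0.168, 0.072, 0.055, 0.004, 0 → sum = 0.299
V_2 = 0.299 / l_2 = 0.299 / 0.28 = 1.067857… → 1.07

1.07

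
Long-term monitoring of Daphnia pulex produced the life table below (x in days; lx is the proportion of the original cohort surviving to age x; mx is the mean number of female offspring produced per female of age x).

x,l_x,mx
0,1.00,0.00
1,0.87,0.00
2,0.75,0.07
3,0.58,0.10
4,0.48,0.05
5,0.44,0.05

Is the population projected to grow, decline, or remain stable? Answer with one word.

R0 = Σ lx·mx = 0 + 0 + 0.0525 + 0.058 + 0.024 + 0.022 = 0.1565
R0 < 1, so the population is declining.

declining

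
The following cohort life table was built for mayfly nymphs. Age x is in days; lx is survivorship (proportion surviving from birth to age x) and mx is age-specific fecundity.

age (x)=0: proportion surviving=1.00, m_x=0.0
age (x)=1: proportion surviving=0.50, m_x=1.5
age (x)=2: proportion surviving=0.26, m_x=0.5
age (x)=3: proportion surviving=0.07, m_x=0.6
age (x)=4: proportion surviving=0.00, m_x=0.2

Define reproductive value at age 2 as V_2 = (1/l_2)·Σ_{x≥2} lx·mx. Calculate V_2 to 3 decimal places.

lx·mx for x ≥ 2: 0.13, 0.042, 0 → sum = 0.172
V_2 = 0.172 / l_2 = 0.172 / 0.26 = 0.661538… → 0.662

0.662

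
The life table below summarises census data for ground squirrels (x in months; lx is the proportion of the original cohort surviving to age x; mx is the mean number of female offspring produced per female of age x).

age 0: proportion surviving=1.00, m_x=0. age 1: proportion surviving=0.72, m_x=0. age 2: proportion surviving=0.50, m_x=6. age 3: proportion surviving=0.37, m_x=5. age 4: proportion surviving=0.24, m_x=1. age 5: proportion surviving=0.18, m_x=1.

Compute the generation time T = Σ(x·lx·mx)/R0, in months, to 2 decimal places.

lx·mx: 0, 0, 3, 1.85, 0.24, 0.18 → R0 = 5.27
x·lx·mx: 0, 0, 6, 5.55, 0.96, 0.9 → Σ = 13.41
T = 13.41 / 5.27 = 2.544592… → 2.54

2.54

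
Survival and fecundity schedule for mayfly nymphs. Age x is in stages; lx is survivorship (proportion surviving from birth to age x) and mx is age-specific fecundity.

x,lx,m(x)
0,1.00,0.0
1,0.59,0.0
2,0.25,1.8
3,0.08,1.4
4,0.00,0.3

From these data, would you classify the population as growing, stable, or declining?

R0 = Σ lx·mx = 0 + 0 + 0.45 + 0.112 + 0 = 0.562
R0 < 1, so the population is declining.

declining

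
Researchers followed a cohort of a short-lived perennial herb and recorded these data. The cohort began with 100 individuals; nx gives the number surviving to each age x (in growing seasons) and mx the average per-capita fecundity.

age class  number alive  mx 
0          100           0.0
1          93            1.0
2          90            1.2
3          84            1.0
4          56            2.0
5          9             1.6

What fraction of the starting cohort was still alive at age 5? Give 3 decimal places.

0.090

l_5 = n_5/n_0 = 9/100 = 0.09 → 0.090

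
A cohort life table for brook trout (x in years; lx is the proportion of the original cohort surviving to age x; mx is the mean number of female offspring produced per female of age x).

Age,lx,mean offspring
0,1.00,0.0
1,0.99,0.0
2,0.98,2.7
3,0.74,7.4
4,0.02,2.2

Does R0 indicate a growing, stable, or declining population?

R0 = Σ lx·mx = 0 + 0 + 2.646 + 5.476 + 0.044 = 8.166
R0 > 1, so the population is growing.

growing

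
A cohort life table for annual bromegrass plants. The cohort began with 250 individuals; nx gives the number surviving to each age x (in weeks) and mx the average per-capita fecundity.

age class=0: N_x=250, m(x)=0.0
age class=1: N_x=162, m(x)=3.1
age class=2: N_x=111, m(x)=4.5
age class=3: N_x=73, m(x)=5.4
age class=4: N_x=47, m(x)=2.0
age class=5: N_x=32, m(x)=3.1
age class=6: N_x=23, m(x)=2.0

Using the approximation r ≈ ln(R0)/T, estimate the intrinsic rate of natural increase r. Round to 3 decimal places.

0.801

lx = nx/n0 = nx/250: 1, 0.648, 0.444, 0.292, 0.188, 0.128, 0.092
R0 = Σ lx·mx = 0 + 2.0088 + 1.998 + 1.5768 + 0.376 + 0.3968 + 0.184 = 6.5404
Σ x·lx·mx = 15.3272; T = 15.3272/6.5404 = 2.34347…
r ≈ ln(R0)/T = ln(6.5404)/2.34347… = 0.80138… → 0.801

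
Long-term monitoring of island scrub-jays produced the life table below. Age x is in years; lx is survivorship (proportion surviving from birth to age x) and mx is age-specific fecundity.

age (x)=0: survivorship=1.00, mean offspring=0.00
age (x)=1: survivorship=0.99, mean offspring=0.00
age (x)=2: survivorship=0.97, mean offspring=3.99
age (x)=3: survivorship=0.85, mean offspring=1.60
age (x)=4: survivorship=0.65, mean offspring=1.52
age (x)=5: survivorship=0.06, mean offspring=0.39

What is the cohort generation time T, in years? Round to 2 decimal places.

2.55

lx·mx: 0, 0, 3.8703, 1.36, 0.988, 0.0234 → R0 = 6.2417
x·lx·mx: 0, 0, 7.7406, 4.08, 3.952, 0.117 → Σ = 15.8896
T = 15.8896 / 6.2417 = 2.545717… → 2.55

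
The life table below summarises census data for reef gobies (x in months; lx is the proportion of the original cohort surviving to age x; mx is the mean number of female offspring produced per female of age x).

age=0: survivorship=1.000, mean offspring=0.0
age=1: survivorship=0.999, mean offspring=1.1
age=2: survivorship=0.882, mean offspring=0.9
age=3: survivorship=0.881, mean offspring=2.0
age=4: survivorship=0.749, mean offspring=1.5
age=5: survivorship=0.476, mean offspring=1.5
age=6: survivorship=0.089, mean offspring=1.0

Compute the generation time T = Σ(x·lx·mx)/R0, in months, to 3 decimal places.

2.969

lx·mx: 0, 1.0989, 0.7938, 1.762, 1.1235, 0.714, 0.089 → R0 = 5.5812
x·lx·mx: 0, 1.0989, 1.5876, 5.286, 4.494, 3.57, 0.534 → Σ = 16.5705
T = 16.5705 / 5.5812 = 2.968985… → 2.969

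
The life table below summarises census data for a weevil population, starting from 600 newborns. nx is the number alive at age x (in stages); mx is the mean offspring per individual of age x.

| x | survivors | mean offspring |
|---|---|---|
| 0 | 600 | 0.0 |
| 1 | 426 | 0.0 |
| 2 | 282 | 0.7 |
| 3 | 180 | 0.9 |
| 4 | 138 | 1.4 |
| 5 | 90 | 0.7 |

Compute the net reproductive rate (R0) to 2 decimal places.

1.03

lx = nx/n0 = nx/600: 1, 0.71, 0.47, 0.3, 0.23, 0.15
lx·mx by age: 0, 0, 0.329, 0.27, 0.322, 0.105
R0 = Σ lx·mx = 1.026 → 1.03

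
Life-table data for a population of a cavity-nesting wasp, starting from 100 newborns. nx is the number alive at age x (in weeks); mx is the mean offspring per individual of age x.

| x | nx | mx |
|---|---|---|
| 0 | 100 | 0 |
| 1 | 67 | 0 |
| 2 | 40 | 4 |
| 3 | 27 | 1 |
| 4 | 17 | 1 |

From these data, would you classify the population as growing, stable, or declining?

lx = nx/n0 = nx/100: 1, 0.67, 0.4, 0.27, 0.17
R0 = Σ lx·mx = 0 + 0 + 1.6 + 0.27 + 0.17 = 2.04
R0 > 1, so the population is growing.

growing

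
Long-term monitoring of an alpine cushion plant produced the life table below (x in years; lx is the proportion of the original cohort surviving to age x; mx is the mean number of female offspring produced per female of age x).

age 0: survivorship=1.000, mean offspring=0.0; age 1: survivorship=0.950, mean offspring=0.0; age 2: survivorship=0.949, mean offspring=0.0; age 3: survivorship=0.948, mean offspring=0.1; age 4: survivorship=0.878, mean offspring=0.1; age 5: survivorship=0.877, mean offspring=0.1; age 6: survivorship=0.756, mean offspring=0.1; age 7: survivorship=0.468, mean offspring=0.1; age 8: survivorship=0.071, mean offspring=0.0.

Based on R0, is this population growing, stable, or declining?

R0 = Σ lx·mx = 0 + 0 + 0 + 0.0948 + 0.0878 + 0.0877 + 0.0756 + 0.0468 + 0 = 0.3927
R0 < 1, so the population is declining.

declining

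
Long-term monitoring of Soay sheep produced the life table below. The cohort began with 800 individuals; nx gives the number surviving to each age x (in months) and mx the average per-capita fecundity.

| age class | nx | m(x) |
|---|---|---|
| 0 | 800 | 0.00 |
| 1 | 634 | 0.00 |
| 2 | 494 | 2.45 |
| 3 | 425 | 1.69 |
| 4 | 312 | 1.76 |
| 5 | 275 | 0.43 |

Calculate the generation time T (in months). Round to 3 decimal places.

2.836

lx = nx/n0 = nx/800: 1, 0.7925, 0.6175, 0.53125, 0.39, 0.34375
lx·mx: 0, 0, 1.512875, 0.897813…, 0.6864, 0.147813… → R0 = 3.2449…
x·lx·mx: 0, 0, 3.02575, 2.693438…, 2.7456, 0.739063… → Σ = 9.20385…
T = 9.20385… / 3.2449… = 2.836405… → 2.836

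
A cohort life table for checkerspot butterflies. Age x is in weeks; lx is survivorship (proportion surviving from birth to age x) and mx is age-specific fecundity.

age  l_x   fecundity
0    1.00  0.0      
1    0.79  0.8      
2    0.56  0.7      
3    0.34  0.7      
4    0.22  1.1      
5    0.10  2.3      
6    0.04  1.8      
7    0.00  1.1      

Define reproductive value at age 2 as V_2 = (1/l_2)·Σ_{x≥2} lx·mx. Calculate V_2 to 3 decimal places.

2.096

lx·mx for x ≥ 2: 0.392, 0.238, 0.242, 0.23, 0.072, 0 → sum = 1.174
V_2 = 1.174 / l_2 = 1.174 / 0.56 = 2.096429… → 2.096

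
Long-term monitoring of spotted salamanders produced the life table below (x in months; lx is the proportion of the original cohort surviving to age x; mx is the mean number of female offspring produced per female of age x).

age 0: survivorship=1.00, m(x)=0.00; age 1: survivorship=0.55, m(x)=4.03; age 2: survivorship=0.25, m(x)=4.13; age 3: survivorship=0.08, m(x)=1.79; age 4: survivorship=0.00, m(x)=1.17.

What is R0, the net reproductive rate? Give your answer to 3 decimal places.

3.392

lx·mx by age: 0, 2.2165, 1.0325, 0.1432, 0
R0 = Σ lx·mx = 3.3922 → 3.392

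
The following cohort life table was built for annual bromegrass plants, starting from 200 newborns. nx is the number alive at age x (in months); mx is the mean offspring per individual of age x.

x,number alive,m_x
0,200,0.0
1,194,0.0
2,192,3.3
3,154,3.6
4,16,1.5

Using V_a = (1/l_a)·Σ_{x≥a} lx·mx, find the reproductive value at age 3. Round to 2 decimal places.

3.76

lx = nx/n0 = nx/200: 1, 0.97, 0.96, 0.77, 0.08
lx·mx for x ≥ 3: 2.772, 0.12 → sum = 2.892
V_3 = 2.892 / l_3 = 2.892 / 0.77 = 3.755844… → 3.76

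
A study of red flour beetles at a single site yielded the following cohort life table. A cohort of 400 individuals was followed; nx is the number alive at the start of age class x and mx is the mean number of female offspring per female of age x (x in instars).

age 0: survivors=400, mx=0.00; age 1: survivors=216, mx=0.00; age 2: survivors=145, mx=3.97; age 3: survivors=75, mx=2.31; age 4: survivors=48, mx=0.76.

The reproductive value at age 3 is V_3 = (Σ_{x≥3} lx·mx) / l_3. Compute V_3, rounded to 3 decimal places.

lx = nx/n0 = nx/400: 1, 0.54, 0.3625, 0.1875, 0.12
lx·mx for x ≥ 3: 0.433125, 0.0912 → sum = 0.524325
V_3 = 0.524325 / l_3 = 0.524325 / 0.1875 = 2.7964 → 2.796

2.796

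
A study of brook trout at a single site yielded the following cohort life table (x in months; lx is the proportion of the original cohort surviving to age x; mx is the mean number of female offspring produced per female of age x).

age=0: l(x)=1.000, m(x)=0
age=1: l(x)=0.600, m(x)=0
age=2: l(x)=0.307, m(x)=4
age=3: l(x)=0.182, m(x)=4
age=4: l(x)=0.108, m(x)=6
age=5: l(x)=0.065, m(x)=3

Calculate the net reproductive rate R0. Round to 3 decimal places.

lx·mx by age: 0, 0, 1.228, 0.728, 0.648, 0.195
R0 = Σ lx·mx = 2.799 → 2.799

2.799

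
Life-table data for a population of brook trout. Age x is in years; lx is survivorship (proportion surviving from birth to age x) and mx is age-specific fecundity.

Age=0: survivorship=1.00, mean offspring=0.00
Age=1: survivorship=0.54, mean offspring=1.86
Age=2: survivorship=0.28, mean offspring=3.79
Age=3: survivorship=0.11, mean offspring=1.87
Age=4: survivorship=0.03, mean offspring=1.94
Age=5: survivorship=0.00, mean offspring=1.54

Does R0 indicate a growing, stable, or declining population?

R0 = Σ lx·mx = 0 + 1.0044 + 1.0612 + 0.2057 + 0.0582 + 0 = 2.3295
R0 > 1, so the population is growing.

growing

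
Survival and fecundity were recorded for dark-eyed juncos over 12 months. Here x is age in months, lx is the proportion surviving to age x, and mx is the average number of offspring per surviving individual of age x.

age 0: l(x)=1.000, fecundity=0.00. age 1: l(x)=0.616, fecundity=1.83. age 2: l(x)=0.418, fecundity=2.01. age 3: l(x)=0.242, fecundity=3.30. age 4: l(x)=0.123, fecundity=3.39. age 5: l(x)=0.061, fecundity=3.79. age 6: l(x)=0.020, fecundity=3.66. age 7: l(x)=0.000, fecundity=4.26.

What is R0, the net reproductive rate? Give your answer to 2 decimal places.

lx·mx by age: 0, 1.12728, 0.84018, 0.7986, 0.41697, 0.23119, 0.0732, 0
R0 = Σ lx·mx = 3.48742 → 3.49

3.49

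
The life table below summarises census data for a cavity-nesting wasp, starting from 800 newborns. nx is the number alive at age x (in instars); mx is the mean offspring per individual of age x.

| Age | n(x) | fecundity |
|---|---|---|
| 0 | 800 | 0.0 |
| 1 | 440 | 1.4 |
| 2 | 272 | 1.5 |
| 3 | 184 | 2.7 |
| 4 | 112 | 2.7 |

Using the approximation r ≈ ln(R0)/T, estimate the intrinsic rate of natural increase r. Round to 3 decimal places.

0.363

lx = nx/n0 = nx/800: 1, 0.55, 0.34, 0.23, 0.14
R0 = Σ lx·mx = 0 + 0.77 + 0.51 + 0.621 + 0.378 = 2.279
Σ x·lx·mx = 5.165; T = 5.165/2.279 = 2.26634…
r ≈ ln(R0)/T = ln(2.279)/2.26634… = 0.36346… → 0.363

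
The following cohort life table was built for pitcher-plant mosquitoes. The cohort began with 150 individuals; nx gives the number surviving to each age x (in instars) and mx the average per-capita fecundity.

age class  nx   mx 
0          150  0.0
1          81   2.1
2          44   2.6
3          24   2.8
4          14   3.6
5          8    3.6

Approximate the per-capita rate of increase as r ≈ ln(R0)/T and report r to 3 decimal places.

0.481

lx = nx/n0 = nx/150: 1, 0.54, 0.29333…, 0.16, 0.09333…, 0.05333…
R0 = Σ lx·mx = 0 + 1.134 + 0.76267… + 0.448 + 0.336… + 0.192… = 2.872667…
Σ x·lx·mx = 6.307333…; T = 6.307333…/2.872667… = 2.19564…
r ≈ ln(R0)/T = ln(2.872667…)/2.19564… = 0.48061… → 0.481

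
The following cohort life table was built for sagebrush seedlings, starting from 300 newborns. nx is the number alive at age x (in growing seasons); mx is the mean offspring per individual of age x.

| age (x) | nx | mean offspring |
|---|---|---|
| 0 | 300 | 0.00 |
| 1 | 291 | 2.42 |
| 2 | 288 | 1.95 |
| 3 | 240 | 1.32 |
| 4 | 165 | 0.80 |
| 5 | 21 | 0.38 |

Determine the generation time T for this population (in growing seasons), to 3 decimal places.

1.942

lx = nx/n0 = nx/300: 1, 0.97, 0.96, 0.8, 0.55, 0.07
lx·mx: 0, 2.3474, 1.872, 1.056, 0.44, 0.0266 → R0 = 5.742
x·lx·mx: 0, 2.3474, 3.744, 3.168, 1.76, 0.133 → Σ = 11.1524
T = 11.1524 / 5.742 = 1.94225… → 1.942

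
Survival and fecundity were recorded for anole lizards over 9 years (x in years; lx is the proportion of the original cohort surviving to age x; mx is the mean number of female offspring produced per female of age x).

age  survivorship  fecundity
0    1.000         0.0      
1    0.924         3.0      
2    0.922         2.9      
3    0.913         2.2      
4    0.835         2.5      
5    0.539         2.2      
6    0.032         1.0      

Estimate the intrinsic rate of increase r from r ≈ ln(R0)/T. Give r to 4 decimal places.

R0 = Σ lx·mx = 0 + 2.772 + 2.6738 + 2.0086 + 2.0875 + 1.1858 + 0.032 = 10.7597
Σ x·lx·mx = 28.6164; T = 28.6164/10.7597 = 2.65959…
r ≈ ln(R0)/T = ln(10.7597)/2.65959… = 0.893298… → 0.8933

0.8933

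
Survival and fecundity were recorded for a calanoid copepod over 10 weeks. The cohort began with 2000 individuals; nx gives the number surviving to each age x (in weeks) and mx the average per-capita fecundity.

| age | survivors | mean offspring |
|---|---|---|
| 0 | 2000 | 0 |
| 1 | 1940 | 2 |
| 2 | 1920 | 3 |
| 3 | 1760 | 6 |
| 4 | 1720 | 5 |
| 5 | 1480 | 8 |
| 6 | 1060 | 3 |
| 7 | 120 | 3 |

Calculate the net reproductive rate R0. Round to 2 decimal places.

22.09

lx = nx/n0 = nx/2000: 1, 0.97, 0.96, 0.88, 0.86, 0.74, 0.53, 0.06
lx·mx by age: 0, 1.94, 2.88, 5.28, 4.3, 5.92, 1.59, 0.18
R0 = Σ lx·mx = 22.09 → 22.09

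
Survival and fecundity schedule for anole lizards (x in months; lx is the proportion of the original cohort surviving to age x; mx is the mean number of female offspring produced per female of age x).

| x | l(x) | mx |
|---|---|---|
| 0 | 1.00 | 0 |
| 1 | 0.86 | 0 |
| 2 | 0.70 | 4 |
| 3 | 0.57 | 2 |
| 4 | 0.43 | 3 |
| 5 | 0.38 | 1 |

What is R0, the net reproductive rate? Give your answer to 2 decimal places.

5.61

lx·mx by age: 0, 0, 2.8, 1.14, 1.29, 0.38
R0 = Σ lx·mx = 5.61 → 5.61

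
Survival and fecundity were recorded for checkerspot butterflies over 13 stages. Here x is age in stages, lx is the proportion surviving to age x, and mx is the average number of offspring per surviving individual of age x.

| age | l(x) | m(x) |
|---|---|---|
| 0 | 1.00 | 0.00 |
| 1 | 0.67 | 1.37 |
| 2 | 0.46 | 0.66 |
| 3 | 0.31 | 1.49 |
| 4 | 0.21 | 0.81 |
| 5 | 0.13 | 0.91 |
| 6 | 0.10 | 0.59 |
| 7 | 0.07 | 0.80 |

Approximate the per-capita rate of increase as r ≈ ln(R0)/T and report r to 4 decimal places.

R0 = Σ lx·mx = 0 + 0.9179 + 0.3036 + 0.4619 + 0.1701 + 0.1183 + 0.059 + 0.056 = 2.0868
Σ x·lx·mx = 4.9287; T = 4.9287/2.0868 = 2.36185…
r ≈ ln(R0)/T = ln(2.0868)/2.36185… = 0.311465… → 0.3115

0.3115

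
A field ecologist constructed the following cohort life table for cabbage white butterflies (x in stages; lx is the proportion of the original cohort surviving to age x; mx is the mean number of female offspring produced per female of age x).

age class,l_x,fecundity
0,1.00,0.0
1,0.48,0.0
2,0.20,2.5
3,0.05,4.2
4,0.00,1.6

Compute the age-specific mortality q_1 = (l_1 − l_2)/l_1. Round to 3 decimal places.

q_1 = (l_1 − l_2) / l_1 = (0.48 − 0.2) / 0.48
     = 0.28 / 0.48 = 0.583333… → 0.583

0.583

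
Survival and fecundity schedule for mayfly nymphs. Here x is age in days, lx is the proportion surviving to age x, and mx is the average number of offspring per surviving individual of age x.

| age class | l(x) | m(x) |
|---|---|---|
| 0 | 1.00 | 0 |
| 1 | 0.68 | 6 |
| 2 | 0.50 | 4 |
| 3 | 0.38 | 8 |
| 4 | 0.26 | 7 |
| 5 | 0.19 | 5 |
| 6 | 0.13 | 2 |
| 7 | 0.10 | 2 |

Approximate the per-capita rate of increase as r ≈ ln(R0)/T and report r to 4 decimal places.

0.9644

R0 = Σ lx·mx = 0 + 4.08 + 2 + 3.04 + 1.82 + 0.95 + 0.26 + 0.2 = 12.35
Σ x·lx·mx = 32.19; T = 32.19/12.35 = 2.60648…
r ≈ ln(R0)/T = ln(12.35)/2.60648… = 0.964388… → 0.9644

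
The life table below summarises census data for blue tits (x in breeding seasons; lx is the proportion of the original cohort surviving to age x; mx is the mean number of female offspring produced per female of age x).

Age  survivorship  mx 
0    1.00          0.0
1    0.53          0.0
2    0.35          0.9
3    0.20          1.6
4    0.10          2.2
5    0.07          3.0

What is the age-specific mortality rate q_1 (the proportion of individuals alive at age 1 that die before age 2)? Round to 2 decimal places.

0.34

q_1 = (l_1 − l_2) / l_1 = (0.53 − 0.35) / 0.53
     = 0.18 / 0.53 = 0.339623… → 0.34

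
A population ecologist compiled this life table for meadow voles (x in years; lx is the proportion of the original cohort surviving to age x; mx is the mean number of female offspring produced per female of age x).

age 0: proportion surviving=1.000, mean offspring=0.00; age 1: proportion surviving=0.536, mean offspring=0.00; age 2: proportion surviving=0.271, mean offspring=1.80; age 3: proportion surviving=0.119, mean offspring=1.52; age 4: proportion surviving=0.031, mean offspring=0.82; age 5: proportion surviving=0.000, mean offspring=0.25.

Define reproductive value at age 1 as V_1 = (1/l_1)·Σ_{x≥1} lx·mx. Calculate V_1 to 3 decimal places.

1.295

lx·mx for x ≥ 1: 0, 0.4878, 0.18088, 0.02542, 0 → sum = 0.6941
V_1 = 0.6941 / l_1 = 0.6941 / 0.536 = 1.294963… → 1.295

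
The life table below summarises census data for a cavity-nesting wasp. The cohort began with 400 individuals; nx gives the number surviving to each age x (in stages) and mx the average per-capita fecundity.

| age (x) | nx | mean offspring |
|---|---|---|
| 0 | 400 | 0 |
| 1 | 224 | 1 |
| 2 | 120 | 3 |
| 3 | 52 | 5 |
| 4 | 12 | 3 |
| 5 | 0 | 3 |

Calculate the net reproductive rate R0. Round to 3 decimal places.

lx = nx/n0 = nx/400: 1, 0.56, 0.3, 0.13, 0.03, 0
lx·mx by age: 0, 0.56, 0.9, 0.65, 0.09, 0
R0 = Σ lx·mx = 2.2 → 2.200

2.200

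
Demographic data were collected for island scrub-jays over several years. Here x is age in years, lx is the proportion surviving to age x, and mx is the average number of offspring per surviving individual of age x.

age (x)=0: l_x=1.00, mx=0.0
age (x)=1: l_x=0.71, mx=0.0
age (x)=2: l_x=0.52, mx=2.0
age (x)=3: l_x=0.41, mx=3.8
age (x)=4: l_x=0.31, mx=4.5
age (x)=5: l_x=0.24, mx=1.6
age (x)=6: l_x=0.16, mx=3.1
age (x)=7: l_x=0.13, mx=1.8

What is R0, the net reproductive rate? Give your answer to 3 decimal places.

lx·mx by age: 0, 0, 1.04, 1.558, 1.395, 0.384, 0.496, 0.234
R0 = Σ lx·mx = 5.107 → 5.107

5.107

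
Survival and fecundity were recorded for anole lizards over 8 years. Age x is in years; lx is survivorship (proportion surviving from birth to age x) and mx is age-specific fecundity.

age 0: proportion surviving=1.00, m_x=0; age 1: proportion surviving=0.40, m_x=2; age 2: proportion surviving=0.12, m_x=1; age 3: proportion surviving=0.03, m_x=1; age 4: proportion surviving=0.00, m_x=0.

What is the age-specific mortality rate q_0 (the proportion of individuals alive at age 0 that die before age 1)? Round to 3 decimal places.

q_0 = (l_0 − l_1) / l_0 = (1 − 0.4) / 1
     = 0.6 / 1 = 0.6 → 0.600

0.600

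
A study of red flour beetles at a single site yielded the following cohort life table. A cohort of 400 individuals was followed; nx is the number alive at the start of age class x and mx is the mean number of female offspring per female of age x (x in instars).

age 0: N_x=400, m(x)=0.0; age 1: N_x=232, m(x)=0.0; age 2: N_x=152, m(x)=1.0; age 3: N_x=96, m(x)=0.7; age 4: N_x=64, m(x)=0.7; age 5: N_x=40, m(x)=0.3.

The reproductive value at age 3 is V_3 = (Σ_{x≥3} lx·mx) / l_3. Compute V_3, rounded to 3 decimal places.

1.292

lx = nx/n0 = nx/400: 1, 0.58, 0.38, 0.24, 0.16, 0.1
lx·mx for x ≥ 3: 0.168, 0.112, 0.03 → sum = 0.31
V_3 = 0.31 / l_3 = 0.31 / 0.24 = 1.291667… → 1.292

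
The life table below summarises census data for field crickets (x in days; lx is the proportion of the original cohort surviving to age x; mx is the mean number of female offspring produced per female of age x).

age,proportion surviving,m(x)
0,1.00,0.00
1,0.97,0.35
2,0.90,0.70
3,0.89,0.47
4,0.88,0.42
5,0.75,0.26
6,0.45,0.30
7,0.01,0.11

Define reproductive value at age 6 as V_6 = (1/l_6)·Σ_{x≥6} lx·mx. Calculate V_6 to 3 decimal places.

0.302

lx·mx for x ≥ 6: 0.135, 0.0011 → sum = 0.1361
V_6 = 0.1361 / l_6 = 0.1361 / 0.45 = 0.302444… → 0.302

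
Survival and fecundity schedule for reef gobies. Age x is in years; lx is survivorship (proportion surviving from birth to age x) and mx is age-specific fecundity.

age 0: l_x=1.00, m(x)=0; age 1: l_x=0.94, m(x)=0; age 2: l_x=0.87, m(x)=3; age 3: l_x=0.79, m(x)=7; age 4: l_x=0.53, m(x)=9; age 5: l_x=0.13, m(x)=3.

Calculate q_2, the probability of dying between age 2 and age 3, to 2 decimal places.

q_2 = (l_2 − l_3) / l_2 = (0.87 − 0.79) / 0.87
     = 0.08 / 0.87 = 0.091954… → 0.09

0.09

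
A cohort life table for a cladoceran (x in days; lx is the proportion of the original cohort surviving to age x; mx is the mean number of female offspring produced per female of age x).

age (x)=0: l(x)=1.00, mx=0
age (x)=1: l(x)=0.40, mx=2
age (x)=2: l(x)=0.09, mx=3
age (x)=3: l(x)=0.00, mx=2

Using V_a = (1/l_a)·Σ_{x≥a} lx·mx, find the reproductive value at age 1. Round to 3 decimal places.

lx·mx for x ≥ 1: 0.8, 0.27, 0 → sum = 1.07
V_1 = 1.07 / l_1 = 1.07 / 0.4 = 2.675 → 2.675

2.675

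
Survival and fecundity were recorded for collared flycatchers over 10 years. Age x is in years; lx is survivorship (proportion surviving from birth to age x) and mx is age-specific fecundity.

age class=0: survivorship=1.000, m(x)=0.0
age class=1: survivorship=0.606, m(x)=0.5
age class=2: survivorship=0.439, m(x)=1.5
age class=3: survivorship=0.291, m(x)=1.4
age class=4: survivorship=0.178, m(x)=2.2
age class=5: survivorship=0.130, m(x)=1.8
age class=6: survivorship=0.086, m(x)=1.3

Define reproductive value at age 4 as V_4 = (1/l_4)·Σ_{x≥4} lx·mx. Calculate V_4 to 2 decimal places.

lx·mx for x ≥ 4: 0.3916, 0.234, 0.1118 → sum = 0.7374
V_4 = 0.7374 / l_4 = 0.7374 / 0.178 = 4.142697… → 4.14

4.14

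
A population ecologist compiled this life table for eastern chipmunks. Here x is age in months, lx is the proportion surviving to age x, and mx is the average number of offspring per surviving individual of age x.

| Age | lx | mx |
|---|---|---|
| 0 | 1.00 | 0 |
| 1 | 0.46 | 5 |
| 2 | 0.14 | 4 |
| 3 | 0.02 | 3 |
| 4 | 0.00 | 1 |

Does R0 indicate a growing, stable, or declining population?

growing

R0 = Σ lx·mx = 0 + 2.3 + 0.56 + 0.06 + 0 = 2.92
R0 > 1, so the population is growing.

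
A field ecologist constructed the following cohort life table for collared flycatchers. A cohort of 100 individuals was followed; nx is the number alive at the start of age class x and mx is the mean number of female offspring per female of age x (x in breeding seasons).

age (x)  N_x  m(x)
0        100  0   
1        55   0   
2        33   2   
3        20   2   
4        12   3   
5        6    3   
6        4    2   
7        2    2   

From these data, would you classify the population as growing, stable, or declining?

growing

lx = nx/n0 = nx/100: 1, 0.55, 0.33, 0.2, 0.12, 0.06, 0.04, 0.02
R0 = Σ lx·mx = 0 + 0 + 0.66 + 0.4 + 0.36 + 0.18 + 0.08 + 0.04 = 1.72
R0 > 1, so the population is growing.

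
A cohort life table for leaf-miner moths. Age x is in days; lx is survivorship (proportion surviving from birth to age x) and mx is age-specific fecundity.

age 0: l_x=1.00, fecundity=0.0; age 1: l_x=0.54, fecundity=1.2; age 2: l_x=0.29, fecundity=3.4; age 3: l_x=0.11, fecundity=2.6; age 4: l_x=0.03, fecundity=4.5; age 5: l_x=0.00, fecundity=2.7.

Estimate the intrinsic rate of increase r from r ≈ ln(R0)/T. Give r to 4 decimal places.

R0 = Σ lx·mx = 0 + 0.648 + 0.986 + 0.286 + 0.135 + 0 = 2.055
Σ x·lx·mx = 4.018; T = 4.018/2.055 = 1.95523…
r ≈ ln(R0)/T = ln(2.055)/1.95523… = 0.368384… → 0.3684

0.3684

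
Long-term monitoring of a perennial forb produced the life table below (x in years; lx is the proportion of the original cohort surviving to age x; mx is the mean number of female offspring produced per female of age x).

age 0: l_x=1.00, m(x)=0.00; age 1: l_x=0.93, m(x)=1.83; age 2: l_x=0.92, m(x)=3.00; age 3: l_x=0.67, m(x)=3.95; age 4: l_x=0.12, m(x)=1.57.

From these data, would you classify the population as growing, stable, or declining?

growing

R0 = Σ lx·mx = 0 + 1.7019 + 2.76 + 2.6465 + 0.1884 = 7.2968
R0 > 1, so the population is growing.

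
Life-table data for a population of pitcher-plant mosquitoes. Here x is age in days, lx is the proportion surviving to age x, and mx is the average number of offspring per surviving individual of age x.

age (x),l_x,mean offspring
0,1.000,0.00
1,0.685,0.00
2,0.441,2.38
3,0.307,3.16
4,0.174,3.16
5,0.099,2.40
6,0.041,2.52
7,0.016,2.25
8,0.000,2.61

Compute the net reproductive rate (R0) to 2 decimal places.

2.95

lx·mx by age: 0, 0, 1.04958, 0.97012, 0.54984, 0.2376, 0.10332, 0.036, 0
R0 = Σ lx·mx = 2.94646 → 2.95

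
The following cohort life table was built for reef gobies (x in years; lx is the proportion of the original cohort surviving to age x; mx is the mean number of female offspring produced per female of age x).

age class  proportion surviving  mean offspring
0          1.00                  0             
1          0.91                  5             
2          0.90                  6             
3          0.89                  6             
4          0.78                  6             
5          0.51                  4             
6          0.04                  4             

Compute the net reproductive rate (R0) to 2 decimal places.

22.17

lx·mx by age: 0, 4.55, 5.4, 5.34, 4.68, 2.04, 0.16
R0 = Σ lx·mx = 22.17 → 22.17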